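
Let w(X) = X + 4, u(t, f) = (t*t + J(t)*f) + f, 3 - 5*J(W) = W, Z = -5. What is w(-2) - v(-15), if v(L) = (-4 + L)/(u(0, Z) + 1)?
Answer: -5/7 ≈ -0.71429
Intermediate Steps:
J(W) = 3/5 - W/5
u(t, f) = f + t**2 + f*(3/5 - t/5) (u(t, f) = (t*t + (3/5 - t/5)*f) + f = (t**2 + f*(3/5 - t/5)) + f = f + t**2 + f*(3/5 - t/5))
w(X) = 4 + X
v(L) = 4/7 - L/7 (v(L) = (-4 + L)/((-5 + 0**2 - 1/5*(-5)*(-3 + 0)) + 1) = (-4 + L)/((-5 + 0 - 1/5*(-5)*(-3)) + 1) = (-4 + L)/((-5 + 0 - 3) + 1) = (-4 + L)/(-8 + 1) = (-4 + L)/(-7) = (-4 + L)*(-1/7) = 4/7 - L/7)
w(-2) - v(-15) = (4 - 2) - (4/7 - 1/7*(-15)) = 2 - (4/7 + 15/7) = 2 - 1*19/7 = 2 - 19/7 = -5/7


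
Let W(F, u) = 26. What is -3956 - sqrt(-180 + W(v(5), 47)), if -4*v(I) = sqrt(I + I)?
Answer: -3956 - I*sqrt(154) ≈ -3956.0 - 12.41*I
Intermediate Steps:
v(I) = -sqrt(2)*sqrt(I)/4 (v(I) = -sqrt(I + I)/4 = -sqrt(2)*sqrt(I)/4)
-3956 - sqrt(-180 + W(v(5), 47)) = -3956 - sqrt(-180 + 26) = -3956 - sqrt(-154) = -3956 - I*sqrt(154)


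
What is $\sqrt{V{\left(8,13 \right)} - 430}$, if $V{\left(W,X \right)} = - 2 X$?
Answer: $2 i \sqrt{114} \approx 21.354 i$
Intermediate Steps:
$\sqrt{V{\left(8,13 \right)} - 430} = \sqrt{\left(-2\right) 13 - 430} = \sqrt{-26 - 430} = \sqrt{-456} = 2 i \sqrt{114}$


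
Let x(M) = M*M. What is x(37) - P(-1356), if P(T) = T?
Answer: 2725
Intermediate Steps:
x(M) = M²
x(37) - P(-1356) = 37² - 1*(-1356) = 1369 + 1356 = 2725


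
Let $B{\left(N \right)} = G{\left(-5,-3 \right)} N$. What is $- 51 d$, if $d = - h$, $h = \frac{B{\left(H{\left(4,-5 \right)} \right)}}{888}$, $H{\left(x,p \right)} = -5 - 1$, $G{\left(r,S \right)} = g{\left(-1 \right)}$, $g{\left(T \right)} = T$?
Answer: $\frac{51}{148} \approx 0.34459$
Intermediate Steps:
$G{\left(r,S \right)} = -1$
$H{\left(x,p \right)} = -6$
$B{\left(N \right)} = - N$
$h = \frac{1}{148}$ ($h = \frac{\left(-1\right) \left(-6\right)}{888} = 6 \cdot \frac{1}{888} = \frac{1}{148} \approx 0.0067568$)
$d = - \frac{1}{148}$ ($d = \left(-1\right) \frac{1}{148} = - \frac{1}{148} \approx -0.0067568$)
$- 51 d = \left(-51\right) \left(- \frac{1}{148}\right) = \frac{51}{148}$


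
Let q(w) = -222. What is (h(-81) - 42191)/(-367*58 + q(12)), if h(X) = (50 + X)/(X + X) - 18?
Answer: 6837827/3484296 ≈ 1.9625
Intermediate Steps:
h(X) = -18 + (50 + X)/(2*X) (h(X) = (50 + X)/((2*X)) - 18 = (50 + X)*(1/(2*X)) - 18 = (50 + X)/(2*X) - 18 = -18 + (50 + X)/(2*X))
(h(-81) - 42191)/(-367*58 + q(12)) = ((-35/2 + 25/(-81)) - 42191)/(-367*58 - 222) = ((-35/2 + 25*(-1/81)) - 42191)/(-21286 - 222) = ((-35/2 - 25/81) - 42191)/(-21508) = (-2885/162 - 42191)*(-1/21508) = -6837827/162*(-1/21508) = 6837827/3484296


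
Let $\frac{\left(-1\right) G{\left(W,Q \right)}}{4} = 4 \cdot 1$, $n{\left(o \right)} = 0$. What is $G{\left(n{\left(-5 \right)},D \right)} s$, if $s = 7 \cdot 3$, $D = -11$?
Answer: $-336$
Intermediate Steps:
$s = 21$
$G{\left(W,Q \right)} = -16$ ($G{\left(W,Q \right)} = - 4 \cdot 4 \cdot 1 = \left(-4\right) 4 = -16$)
$G{\left(n{\left(-5 \right)},D \right)} s = \left(-16\right) 21 = -336$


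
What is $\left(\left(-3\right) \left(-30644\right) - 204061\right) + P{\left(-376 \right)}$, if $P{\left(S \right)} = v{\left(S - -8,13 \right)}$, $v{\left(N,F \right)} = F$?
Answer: $-112116$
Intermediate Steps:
$P{\left(S \right)} = 13$
$\left(\left(-3\right) \left(-30644\right) - 204061\right) + P{\left(-376 \right)} = \left(\left(-3\right) \left(-30644\right) - 204061\right) + 13 = \left(91932 - 204061\right) + 13 = -112129 + 13 = -112116$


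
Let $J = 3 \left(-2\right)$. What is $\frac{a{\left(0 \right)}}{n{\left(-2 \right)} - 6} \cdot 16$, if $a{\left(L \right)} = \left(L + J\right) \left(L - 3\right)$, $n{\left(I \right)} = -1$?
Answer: $- \frac{288}{7} \approx -41.143$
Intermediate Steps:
$J = -6$
$a{\left(L \right)} = \left(-6 + L\right) \left(-3 + L\right)$ ($a{\left(L \right)} = \left(L - 6\right) \left(L - 3\right) = \left(-6 + L\right) \left(-3 + L\right)$)
$\frac{a{\left(0 \right)}}{n{\left(-2 \right)} - 6} \cdot 16 = \frac{18 + 0^{2} - 0}{-1 - 6} \cdot 16 = \frac{18 + 0 + 0}{-7} \cdot 16 = 18 \left(- \frac{1}{7}\right) 16 = \left(- \frac{18}{7}\right) 16 = - \frac{288}{7}$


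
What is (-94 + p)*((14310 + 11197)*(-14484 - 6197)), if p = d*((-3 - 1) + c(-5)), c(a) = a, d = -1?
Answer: 44838372695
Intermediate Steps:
p = 9 (p = -((-3 - 1) - 5) = -(-4 - 5) = -1*(-9) = 9)
(-94 + p)*((14310 + 11197)*(-14484 - 6197)) = (-94 + 9)*((14310 + 11197)*(-14484 - 6197)) = -2168095*(-20681) = -85*(-527510267) = 44838372695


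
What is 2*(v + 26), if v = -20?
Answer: 12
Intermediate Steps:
2*(v + 26) = 2*(-20 + 26) = 2*6 = 12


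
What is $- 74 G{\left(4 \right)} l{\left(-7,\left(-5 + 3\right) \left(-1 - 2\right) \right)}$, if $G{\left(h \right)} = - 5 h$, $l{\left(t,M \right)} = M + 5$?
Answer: $16280$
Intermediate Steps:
$l{\left(t,M \right)} = 5 + M$
$- 74 G{\left(4 \right)} l{\left(-7,\left(-5 + 3\right) \left(-1 - 2\right) \right)} = - 74 \left(\left(-5\right) 4\right) \left(5 + \left(-5 + 3\right) \left(-1 - 2\right)\right) = \left(-74\right) \left(-20\right) \left(5 - -6\right) = 1480 \left(5 + 6\right) = 1480 \cdot 11 = 16280$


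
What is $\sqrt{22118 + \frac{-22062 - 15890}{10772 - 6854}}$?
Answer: $\frac{\sqrt{84844654374}}{1959} \approx 148.69$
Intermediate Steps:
$\sqrt{22118 + \frac{-22062 - 15890}{10772 - 6854}} = \sqrt{22118 - \frac{37952}{3918}} = \sqrt{22118 - \frac{18976}{1959}} = \sqrt{\frac{43310186}{1959}} = \frac{\sqrt{84844654374}}{1959}$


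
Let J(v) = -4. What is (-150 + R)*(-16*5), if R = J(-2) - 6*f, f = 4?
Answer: 14240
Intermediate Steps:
R = -28 (R = -4 - 6*4 = -4 - 24 = -28)
(-150 + R)*(-16*5) = (-150 - 28)*(-16*5) = -178*(-80) = 14240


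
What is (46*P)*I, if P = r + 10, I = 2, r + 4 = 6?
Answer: 1104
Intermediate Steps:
r = 2 (r = -4 + 6 = 2)
P = 12 (P = 2 + 10 = 12)
(46*P)*I = (46*12)*2 = 552*2 = 1104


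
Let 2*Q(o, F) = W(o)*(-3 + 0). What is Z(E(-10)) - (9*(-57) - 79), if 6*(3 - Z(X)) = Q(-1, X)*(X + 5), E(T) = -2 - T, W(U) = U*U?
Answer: 2393/4 ≈ 598.25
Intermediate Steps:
W(U) = U²
Q(o, F) = -3*o²/2 (Q(o, F) = (o²*(-3 + 0))/2 = (o²*(-3))/2 = (-3*o²)/2 = -3*o²/2)
Z(X) = 17/4 + X/4 (Z(X) = 3 - (-3/2*(-1)²)*(X + 5)/6 = 3 - (-3/2*1)*(5 + X)/6 = 3 - (-1)*(5 + X)/4 = 3 - (-15/2 - 3*X/2)/6 = 3 + (5/4 + X/4) = 17/4 + X/4)
Z(E(-10)) - (9*(-57) - 79) = (17/4 + (-2 - 1*(-10))/4) - (9*(-57) - 79) = (17/4 + (-2 + 10)/4) - (-513 - 79) = (17/4 + (¼)*8) - 1*(-592) = (17/4 + 2) + 592 = 25/4 + 592 = 2393/4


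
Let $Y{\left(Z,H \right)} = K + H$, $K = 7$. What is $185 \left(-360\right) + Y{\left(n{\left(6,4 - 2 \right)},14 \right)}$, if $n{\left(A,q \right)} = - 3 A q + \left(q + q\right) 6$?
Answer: $-66579$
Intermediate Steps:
$n{\left(A,q \right)} = 12 q - 3 A q$ ($n{\left(A,q \right)} = - 3 A q + 2 q 6 = - 3 A q + 12 q = 12 q - 3 A q$)
$Y{\left(Z,H \right)} = 7 + H$
$185 \left(-360\right) + Y{\left(n{\left(6,4 - 2 \right)},14 \right)} = 185 \left(-360\right) + \left(7 + 14\right) = -66600 + 21 = -66579$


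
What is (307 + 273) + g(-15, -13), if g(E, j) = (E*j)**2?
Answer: 38605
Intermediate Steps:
g(E, j) = E**2*j**2
(307 + 273) + g(-15, -13) = (307 + 273) + (-15)**2*(-13)**2 = 580 + 225*169 = 580 + 38025 = 38605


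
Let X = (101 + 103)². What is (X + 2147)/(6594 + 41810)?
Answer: 43763/48404 ≈ 0.90412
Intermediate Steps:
X = 41616 (X = 204² = 41616)
(X + 2147)/(6594 + 41810) = (41616 + 2147)/(6594 + 41810) = 43763/48404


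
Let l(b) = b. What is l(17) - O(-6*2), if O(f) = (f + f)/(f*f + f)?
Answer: 189/11 ≈ 17.182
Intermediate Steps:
O(f) = 2*f/(f + f²) (O(f) = (2*f)/(f² + f) = (2*f)/(f + f²) = 2*f/(f + f²))
l(17) - O(-6*2) = 17 - 2/(1 - 6*2) = 17 - 2/(1 - 12) = 17 - 2/(-11) = 17 - 2*(-1)/11 = 17 - 1*(-2/11) = 17 + 2/11 = 189/11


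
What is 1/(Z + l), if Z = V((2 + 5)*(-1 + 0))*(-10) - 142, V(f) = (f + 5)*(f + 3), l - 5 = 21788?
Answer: 1/21571 ≈ 4.6359e-5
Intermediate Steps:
l = 21793 (l = 5 + 21788 = 21793)
V(f) = (3 + f)*(5 + f) (V(f) = (5 + f)*(3 + f) = (3 + f)*(5 + f))
Z = -222 (Z = (15 + ((2 + 5)*(-1 + 0))**2 + 8*((2 + 5)*(-1 + 0)))*(-10) - 142 = (15 + (7*(-1))**2 + 8*(7*(-1)))*(-10) - 142 = (15 + (-7)**2 + 8*(-7))*(-10) - 142 = (15 + 49 - 56)*(-10) - 142 = 8*(-10) - 142 = -80 - 142 = -222)
1/(Z + l) = 1/(-222 + 21793) = 1/21571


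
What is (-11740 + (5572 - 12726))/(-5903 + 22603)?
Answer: -9447/8350 ≈ -1.1314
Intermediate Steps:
(-11740 + (5572 - 12726))/(-5903 + 22603) = (-11740 - 7154)/16700 = -18894*1/16700 = -9447/8350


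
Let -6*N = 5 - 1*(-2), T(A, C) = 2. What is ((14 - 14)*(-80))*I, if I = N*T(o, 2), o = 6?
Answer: 0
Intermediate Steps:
N = -7/6 (N = -(5 - 1*(-2))/6 = -(5 + 2)/6 = -⅙*7 = -7/6 ≈ -1.1667)
I = -7/3 (I = -7/6*2 = -7/3 ≈ -2.3333)
((14 - 14)*(-80))*I = ((14 - 14)*(-80))*(-7/3) = (0*(-80))*(-7/3) = 0*(-7/3) = 0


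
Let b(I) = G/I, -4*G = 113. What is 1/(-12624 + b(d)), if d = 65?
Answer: -260/3282353 ≈ -7.9211e-5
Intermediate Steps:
G = -113/4 (G = -1/4*113 = -113/4 ≈ -28.250)
b(I) = -113/(4*I)
1/(-12624 + b(d)) = 1/(-12624 - 113/4/65) = 1/(-12624 - 113/4*1/65) = 1/(-12624 - 113/260) = 1/(-3282353/260) = -260/3282353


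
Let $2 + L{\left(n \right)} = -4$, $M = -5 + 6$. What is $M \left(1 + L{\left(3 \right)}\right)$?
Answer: $-5$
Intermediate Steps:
$M = 1$
$L{\left(n \right)} = -6$ ($L{\left(n \right)} = -2 - 4 = -6$)
$M \left(1 + L{\left(3 \right)}\right) = 1 \left(1 - 6\right) = 1 \left(-5\right) = -5$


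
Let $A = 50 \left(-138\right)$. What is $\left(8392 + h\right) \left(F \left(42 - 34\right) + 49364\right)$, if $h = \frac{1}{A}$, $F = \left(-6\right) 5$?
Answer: $\frac{711128836519}{1725} \approx 4.1225 \cdot 10^{8}$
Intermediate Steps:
$F = -30$
$A = -6900$
$h = - \frac{1}{6900}$ ($h = \frac{1}{-6900} = - \frac{1}{6900} \approx -0.00014493$)
$\left(8392 + h\right) \left(F \left(42 - 34\right) + 49364\right) = \left(8392 - \frac{1}{6900}\right) \left(- 30 \left(42 - 34\right) + 49364\right) = \frac{57904799 \left(\left(-30\right) 8 + 49364\right)}{6900} = \frac{57904799 \left(-240 + 49364\right)}{6900} = \frac{57904799}{6900} \cdot 49124 = \frac{711128836519}{1725}$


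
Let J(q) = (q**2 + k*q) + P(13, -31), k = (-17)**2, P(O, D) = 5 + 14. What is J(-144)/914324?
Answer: -20861/914324 ≈ -0.022816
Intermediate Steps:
P(O, D) = 19
k = 289
J(q) = 19 + q**2 + 289*q (J(q) = (q**2 + 289*q) + 19 = 19 + q**2 + 289*q)
J(-144)/914324 = (19 + (-144)**2 + 289*(-144))/914324 = (19 + 20736 - 41616)*(1/914324) = -20861*1/914324 = -20861/914324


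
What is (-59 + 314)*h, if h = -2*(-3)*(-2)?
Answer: -3060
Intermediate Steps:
h = -12 (h = 6*(-2) = -12)
(-59 + 314)*h = (-59 + 314)*(-12) = 255*(-12) = -3060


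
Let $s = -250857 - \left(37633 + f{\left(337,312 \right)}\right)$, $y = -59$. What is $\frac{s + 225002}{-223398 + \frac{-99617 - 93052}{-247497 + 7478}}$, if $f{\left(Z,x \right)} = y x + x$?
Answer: $\frac{10894942448}{53619571893} \approx 0.20319$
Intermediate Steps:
$f{\left(Z,x \right)} = - 58 x$ ($f{\left(Z,x \right)} = - 59 x + x = - 58 x$)
$s = -270394$ ($s = -250857 - \left(37633 - 18096\right) = -250857 - 19537 = -270394$)
$\frac{s + 225002}{-223398 + \frac{-99617 - 93052}{-247497 + 7478}} = \frac{-270394 + 225002}{-223398 + \frac{-99617 - 93052}{-247497 + 7478}} = - \frac{45392}{-223398 - \frac{192669}{-240019}} = - \frac{45392}{-223398 - - \frac{192669}{240019}} = - \frac{45392}{-223398 + \frac{192669}{240019}} = - \frac{45392}{- \frac{53619571893}{240019}} = \left(-45392\right) \left(- \frac{240019}{53619571893}\right) = \frac{10894942448}{53619571893}$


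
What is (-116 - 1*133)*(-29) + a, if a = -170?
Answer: 7051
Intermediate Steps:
(-116 - 1*133)*(-29) + a = (-116 - 1*133)*(-29) - 170 = (-116 - 133)*(-29) - 170 = -249*(-29) - 170 = 7221 - 170 = 7051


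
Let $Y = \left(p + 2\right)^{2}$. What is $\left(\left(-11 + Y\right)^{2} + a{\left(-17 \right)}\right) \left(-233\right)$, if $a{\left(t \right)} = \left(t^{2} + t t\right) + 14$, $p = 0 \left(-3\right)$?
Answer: $-149353$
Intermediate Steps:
$p = 0$
$a{\left(t \right)} = 14 + 2 t^{2}$ ($a{\left(t \right)} = \left(t^{2} + t^{2}\right) + 14 = 2 t^{2} + 14 = 14 + 2 t^{2}$)
$Y = 4$ ($Y = \left(0 + 2\right)^{2} = 2^{2} = 4$)
$\left(\left(-11 + Y\right)^{2} + a{\left(-17 \right)}\right) \left(-233\right) = \left(\left(-11 + 4\right)^{2} + \left(14 + 2 \left(-17\right)^{2}\right)\right) \left(-233\right) = \left(\left(-7\right)^{2} + \left(14 + 2 \cdot 289\right)\right) \left(-233\right) = \left(49 + \left(14 + 578\right)\right) \left(-233\right) = \left(49 + 592\right) \left(-233\right) = 641 \left(-233\right) = -149353$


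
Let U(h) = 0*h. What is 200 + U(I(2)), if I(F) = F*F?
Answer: 200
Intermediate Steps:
I(F) = F²
U(h) = 0
200 + U(I(2)) = 200 + 0 = 200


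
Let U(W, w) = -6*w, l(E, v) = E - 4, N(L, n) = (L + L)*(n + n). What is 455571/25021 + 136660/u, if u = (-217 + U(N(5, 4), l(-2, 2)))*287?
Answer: 20246176877/1299765887 ≈ 15.577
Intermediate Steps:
N(L, n) = 4*L*n (N(L, n) = (2*L)*(2*n) = 4*L*n)
l(E, v) = -4 + E
u = -51947 (u = (-217 - 6*(-4 - 2))*287 = (-217 - 6*(-6))*287 = (-217 + 36)*287 = -181*287 = -51947)
455571/25021 + 136660/u = 455571/25021 + 136660/(-51947) = 455571*(1/25021) + 136660*(-1/51947) = 455571/25021 - 136660/51947 = 20246176877/1299765887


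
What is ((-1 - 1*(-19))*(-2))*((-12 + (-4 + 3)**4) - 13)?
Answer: 864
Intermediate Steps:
((-1 - 1*(-19))*(-2))*((-12 + (-4 + 3)**4) - 13) = ((-1 + 19)*(-2))*((-12 + (-1)**4) - 13) = (18*(-2))*((-12 + 1) - 13) = -36*(-11 - 13) = -36*(-24) = 864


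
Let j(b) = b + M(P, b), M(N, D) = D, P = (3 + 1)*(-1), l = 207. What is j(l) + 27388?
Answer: 27802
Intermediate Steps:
P = -4 (P = 4*(-1) = -4)
j(b) = 2*b (j(b) = b + b = 2*b)
j(l) + 27388 = 2*207 + 27388 = 414 + 27388 = 27802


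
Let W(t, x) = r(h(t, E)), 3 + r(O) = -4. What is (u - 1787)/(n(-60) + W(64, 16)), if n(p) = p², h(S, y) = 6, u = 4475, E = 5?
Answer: 2688/3593 ≈ 0.74812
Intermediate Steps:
r(O) = -7 (r(O) = -3 - 4 = -7)
W(t, x) = -7
(u - 1787)/(n(-60) + W(64, 16)) = (4475 - 1787)/((-60)² - 7) = 2688/(3600 - 7) = 2688/3593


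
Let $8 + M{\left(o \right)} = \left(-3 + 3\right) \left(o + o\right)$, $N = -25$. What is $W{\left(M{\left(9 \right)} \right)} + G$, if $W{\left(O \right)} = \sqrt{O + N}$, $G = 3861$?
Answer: $3861 + i \sqrt{33} \approx 3861.0 + 5.7446 i$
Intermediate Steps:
$M{\left(o \right)} = -8$ ($M{\left(o \right)} = -8 + \left(-3 + 3\right) \left(o + o\right) = -8 + 0 \cdot 2 o = -8 + 0 = -8$)
$W{\left(O \right)} = \sqrt{-25 + O}$ ($W{\left(O \right)} = \sqrt{O - 25} = \sqrt{-25 + O}$)
$W{\left(M{\left(9 \right)} \right)} + G = \sqrt{-25 - 8} + 3861 = \sqrt{-33} + 3861 = i \sqrt{33} + 3861 = 3861 + i \sqrt{33}$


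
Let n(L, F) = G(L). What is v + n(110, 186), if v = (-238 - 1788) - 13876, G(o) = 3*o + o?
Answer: -15462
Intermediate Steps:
G(o) = 4*o
n(L, F) = 4*L
v = -15902 (v = -2026 - 13876 = -15902)
v + n(110, 186) = -15902 + 4*110 = -15902 + 440 = -15462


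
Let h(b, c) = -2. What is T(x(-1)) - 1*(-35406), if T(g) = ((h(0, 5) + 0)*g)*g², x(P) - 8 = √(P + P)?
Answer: 34478 - 380*I*√2 ≈ 34478.0 - 537.4*I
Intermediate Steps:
x(P) = 8 + √2*√P (x(P) = 8 + √(P + P) = 8 + √(2*P) = 8 + √2*√P)
T(g) = -2*g³ (T(g) = ((-2 + 0)*g)*g² = (-2*g)*g² = -2*g³)
T(x(-1)) - 1*(-35406) = -2*(8 + √2*√(-1))³ - 1*(-35406) = -2*(8 + √2*I)³ + 35406 = -2*(8 + I*√2)³ + 35406 = 35406 - 2*(8 + I*√2)³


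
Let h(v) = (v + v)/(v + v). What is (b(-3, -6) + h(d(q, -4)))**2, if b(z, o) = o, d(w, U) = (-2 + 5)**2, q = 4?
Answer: 25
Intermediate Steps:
d(w, U) = 9 (d(w, U) = 3**2 = 9)
h(v) = 1 (h(v) = (2*v)/((2*v)) = (2*v)*(1/(2*v)) = 1)
(b(-3, -6) + h(d(q, -4)))**2 = (-6 + 1)**2 = (-5)**2 = 25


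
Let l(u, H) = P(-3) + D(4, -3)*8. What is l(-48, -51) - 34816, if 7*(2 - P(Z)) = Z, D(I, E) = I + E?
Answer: -243639/7 ≈ -34806.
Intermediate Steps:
D(I, E) = E + I
P(Z) = 2 - Z/7
l(u, H) = 73/7 (l(u, H) = (2 - ⅐*(-3)) + (-3 + 4)*8 = (2 + 3/7) + 1*8 = 17/7 + 8 = 73/7)
l(-48, -51) - 34816 = 73/7 - 34816 = -243639/7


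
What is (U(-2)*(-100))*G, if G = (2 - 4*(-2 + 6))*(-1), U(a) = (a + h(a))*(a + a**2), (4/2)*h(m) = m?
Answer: 8400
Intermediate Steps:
h(m) = m/2
U(a) = 3*a*(a + a**2)/2 (U(a) = (a + a/2)*(a + a**2) = (3*a/2)*(a + a**2) = 3*a*(a + a**2)/2)
G = 14 (G = (2 - 4*4)*(-1) = (2 - 16)*(-1) = -14*(-1) = 14)
(U(-2)*(-100))*G = (((3/2)*(-2)**2*(1 - 2))*(-100))*14 = (((3/2)*4*(-1))*(-100))*14 = -6*(-100)*14 = 600*14 = 8400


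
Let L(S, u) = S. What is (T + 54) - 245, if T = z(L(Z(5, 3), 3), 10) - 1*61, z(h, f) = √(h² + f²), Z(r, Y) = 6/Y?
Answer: -252 + 2*√26 ≈ -241.80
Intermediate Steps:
z(h, f) = √(f² + h²)
T = -61 + 2*√26 (T = √(10² + (6/3)²) - 1*61 = √(100 + (6*(⅓))²) - 61 = √(100 + 2²) - 61 = √(100 + 4) - 61 = √104 - 61 = 2*√26 - 61 = -61 + 2*√26 ≈ -50.802)
(T + 54) - 245 = ((-61 + 2*√26) + 54) - 245 = (-7 + 2*√26) - 245 = -252 + 2*√26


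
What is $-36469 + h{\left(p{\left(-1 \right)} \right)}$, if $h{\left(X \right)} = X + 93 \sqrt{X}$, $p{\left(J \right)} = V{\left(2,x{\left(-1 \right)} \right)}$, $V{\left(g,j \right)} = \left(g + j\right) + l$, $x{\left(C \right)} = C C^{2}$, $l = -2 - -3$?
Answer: $-36467 + 93 \sqrt{2} \approx -36336.0$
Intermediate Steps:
$l = 1$ ($l = -2 + 3 = 1$)
$x{\left(C \right)} = C^{3}$
$V{\left(g,j \right)} = 1 + g + j$ ($V{\left(g,j \right)} = \left(g + j\right) + 1 = 1 + g + j$)
$p{\left(J \right)} = 2$ ($p{\left(J \right)} = 1 + 2 + \left(-1\right)^{3} = 1 + 2 - 1 = 2$)
$-36469 + h{\left(p{\left(-1 \right)} \right)} = -36469 + \left(2 + 93 \sqrt{2}\right) = -36467 + 93 \sqrt{2}$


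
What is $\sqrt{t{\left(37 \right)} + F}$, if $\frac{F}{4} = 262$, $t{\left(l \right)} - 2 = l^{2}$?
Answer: $\sqrt{2419} \approx 49.183$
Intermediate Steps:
$t{\left(l \right)} = 2 + l^{2}$
$F = 1048$ ($F = 4 \cdot 262 = 1048$)
$\sqrt{t{\left(37 \right)} + F} = \sqrt{\left(2 + 37^{2}\right) + 1048} = \sqrt{\left(2 + 1369\right) + 1048} = \sqrt{1371 + 1048} = \sqrt{2419}$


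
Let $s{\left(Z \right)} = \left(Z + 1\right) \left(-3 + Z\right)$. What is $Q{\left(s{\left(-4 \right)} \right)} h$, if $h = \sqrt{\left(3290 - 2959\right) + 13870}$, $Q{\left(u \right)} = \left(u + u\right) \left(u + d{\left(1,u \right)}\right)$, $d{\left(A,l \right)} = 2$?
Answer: $966 \sqrt{14201} \approx 1.1512 \cdot 10^{5}$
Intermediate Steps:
$s{\left(Z \right)} = \left(1 + Z\right) \left(-3 + Z\right)$
$Q{\left(u \right)} = 2 u \left(2 + u\right)$ ($Q{\left(u \right)} = \left(u + u\right) \left(u + 2\right) = 2 u \left(2 + u\right)$)
$h = \sqrt{14201}$ ($h = \sqrt{\left(3290 - 2959\right) + 13870} = \sqrt{331 + 13870} = \sqrt{14201} \approx 119.17$)
$Q{\left(s{\left(-4 \right)} \right)} h = 2 \left(-3 + \left(-4\right)^{2} - -8\right) \left(2 - \left(-5 - 16\right)\right) \sqrt{14201} = 2 \left(-3 + 16 + 8\right) \left(2 + \left(-3 + 16 + 8\right)\right) \sqrt{14201} = 2 \cdot 21 \left(2 + 21\right) \sqrt{14201} = 2 \cdot 21 \cdot 23 \sqrt{14201} = 966 \sqrt{14201}$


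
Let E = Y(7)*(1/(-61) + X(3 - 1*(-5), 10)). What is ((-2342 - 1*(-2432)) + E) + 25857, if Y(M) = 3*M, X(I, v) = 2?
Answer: 1585308/61 ≈ 25989.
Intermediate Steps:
E = 2541/61 (E = (3*7)*(1/(-61) + 2) = 21*(-1/61 + 2) = 21*(121/61) = 2541/61 ≈ 41.656)
((-2342 - 1*(-2432)) + E) + 25857 = ((-2342 - 1*(-2432)) + 2541/61) + 25857 = ((-2342 + 2432) + 2541/61) + 25857 = (90 + 2541/61) + 25857 = 8031/61 + 25857 = 1585308/61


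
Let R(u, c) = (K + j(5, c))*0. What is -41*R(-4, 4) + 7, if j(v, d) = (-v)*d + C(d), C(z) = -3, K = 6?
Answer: 7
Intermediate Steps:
j(v, d) = -3 - d*v (j(v, d) = (-v)*d - 3 = -d*v - 3 = -3 - d*v)
R(u, c) = 0 (R(u, c) = (6 + (-3 - 1*c*5))*0 = (6 + (-3 - 5*c))*0 = (3 - 5*c)*0 = 0)
-41*R(-4, 4) + 7 = -41*0 + 7 = 0 + 7 = 7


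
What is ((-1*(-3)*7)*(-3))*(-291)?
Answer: 18333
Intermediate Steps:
((-1*(-3)*7)*(-3))*(-291) = ((3*7)*(-3))*(-291) = (21*(-3))*(-291) = -63*(-291) = 18333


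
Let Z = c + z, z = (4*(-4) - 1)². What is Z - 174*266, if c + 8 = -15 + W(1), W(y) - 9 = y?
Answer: -46008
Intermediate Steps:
W(y) = 9 + y
z = 289 (z = (-16 - 1)² = (-17)² = 289)
c = -13 (c = -8 + (-15 + (9 + 1)) = -8 + (-15 + 10) = -8 - 5 = -13)
Z = 276 (Z = -13 + 289 = 276)
Z - 174*266 = 276 - 174*266 = 276 - 46284 = -46008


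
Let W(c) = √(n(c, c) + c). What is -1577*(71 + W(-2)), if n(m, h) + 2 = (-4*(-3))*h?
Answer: -111967 - 3154*I*√7 ≈ -1.1197e+5 - 8344.7*I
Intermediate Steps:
n(m, h) = -2 + 12*h (n(m, h) = -2 + (-4*(-3))*h = -2 + 12*h)
W(c) = √(-2 + 13*c) (W(c) = √((-2 + 12*c) + c) = √(-2 + 13*c))
-1577*(71 + W(-2)) = -1577*(71 + √(-2 + 13*(-2))) = -1577*(71 + √(-2 - 26)) = -1577*(71 + √(-28)) = -1577*(71 + 2*I*√7) = -19*(5893 + 166*I*√7) = -111967 - 3154*I*√7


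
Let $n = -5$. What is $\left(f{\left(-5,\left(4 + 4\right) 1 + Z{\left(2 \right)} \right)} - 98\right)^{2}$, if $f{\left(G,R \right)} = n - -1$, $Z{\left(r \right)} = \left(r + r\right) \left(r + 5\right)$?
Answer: $10404$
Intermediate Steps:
$Z{\left(r \right)} = 2 r \left(5 + r\right)$
$f{\left(G,R \right)} = -4$ ($f{\left(G,R \right)} = -5 - -1 = -5 + 1 = -4$)
$\left(f{\left(-5,\left(4 + 4\right) 1 + Z{\left(2 \right)} \right)} - 98\right)^{2} = \left(-4 - 98\right)^{2} = \left(-102\right)^{2} = 10404$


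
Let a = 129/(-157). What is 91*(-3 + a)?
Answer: -54600/157 ≈ -347.77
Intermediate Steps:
a = -129/157 (a = 129*(-1/157) = -129/157 ≈ -0.82166)
91*(-3 + a) = 91*(-3 - 129/157) = 91*(-600/157) = -54600/157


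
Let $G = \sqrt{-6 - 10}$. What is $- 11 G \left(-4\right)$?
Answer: $176 i \approx 176.0 i$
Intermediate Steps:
$G = 4 i$ ($G = \sqrt{-16} = 4 i \approx 4.0 i$)
$- 11 G \left(-4\right) = - 11 \cdot 4 i \left(-4\right) = - 44 i \left(-4\right) = 176 i$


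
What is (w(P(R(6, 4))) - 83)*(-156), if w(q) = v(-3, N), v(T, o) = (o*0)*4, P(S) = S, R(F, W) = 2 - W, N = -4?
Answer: 12948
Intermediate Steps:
v(T, o) = 0 (v(T, o) = 0*4 = 0)
w(q) = 0
(w(P(R(6, 4))) - 83)*(-156) = (0 - 83)*(-156) = -83*(-156) = 12948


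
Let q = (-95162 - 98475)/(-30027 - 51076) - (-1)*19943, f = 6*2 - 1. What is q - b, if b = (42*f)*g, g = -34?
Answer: 2891596690/81103 ≈ 35653.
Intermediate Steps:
f = 11 (f = 12 - 1 = 11)
q = 1617630766/81103 (q = -193637/(-81103) - 1*(-19943) = -193637*(-1/81103) + 19943 = 193637/81103 + 19943 = 1617630766/81103 ≈ 19945.)
b = -15708 (b = (42*11)*(-34) = 462*(-34) = -15708)
q - b = 1617630766/81103 - 1*(-15708) = 1617630766/81103 + 15708 = 2891596690/81103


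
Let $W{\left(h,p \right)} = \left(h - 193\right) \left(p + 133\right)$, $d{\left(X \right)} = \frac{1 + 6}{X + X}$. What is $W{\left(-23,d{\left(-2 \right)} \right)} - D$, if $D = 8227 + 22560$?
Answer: $-59137$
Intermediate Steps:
$d{\left(X \right)} = \frac{7}{2 X}$
$D = 30787$
$W{\left(h,p \right)} = \left(-193 + h\right) \left(133 + p\right)$
$W{\left(-23,d{\left(-2 \right)} \right)} - D = \left(-25669 - 193 \frac{7}{2 \left(-2\right)} + 133 \left(-23\right) - 23 \frac{7}{2 \left(-2\right)}\right) - 30787 = \left(-25669 - 193 \cdot \frac{7}{2} \left(- \frac{1}{2}\right) - 3059 - 23 \cdot \frac{7}{2} \left(- \frac{1}{2}\right)\right) - 30787 = \left(-25669 - - \frac{1351}{4} - 3059 - - \frac{161}{4}\right) - 30787 = \left(-25669 + \frac{1351}{4} - 3059 + \frac{161}{4}\right) - 30787 = -28350 - 30787 = -59137$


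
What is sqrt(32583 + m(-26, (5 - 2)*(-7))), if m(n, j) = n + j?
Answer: 14*sqrt(166) ≈ 180.38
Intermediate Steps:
m(n, j) = j + n
sqrt(32583 + m(-26, (5 - 2)*(-7))) = sqrt(32583 + ((5 - 2)*(-7) - 26)) = sqrt(32583 + (3*(-7) - 26)) = sqrt(32583 + (-21 - 26)) = sqrt(32583 - 47) = sqrt(32536) = 14*sqrt(166)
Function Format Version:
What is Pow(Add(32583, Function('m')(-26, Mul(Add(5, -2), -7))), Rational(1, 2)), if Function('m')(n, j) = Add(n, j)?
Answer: Mul(14, Pow(166, Rational(1, 2))) ≈ 180.38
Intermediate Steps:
Function('m')(n, j) = Add(j, n)
Pow(Add(32583, Function('m')(-26, Mul(Add(5, -2), -7))), Rational(1, 2)) = Pow(Add(32583, Add(Mul(Add(5, -2), -7), -26)), Rational(1, 2)) = Pow(Add(32583, Add(Mul(3, -7), -26)), Rational(1, 2)) = Pow(Add(32583, Add(-21, -26)), Rational(1, 2)) = Pow(Add(32583, -47), Rational(1, 2)) = Pow(32536, Rational(1, 2)) = Mul(14, Pow(166, Rational(1, 2)))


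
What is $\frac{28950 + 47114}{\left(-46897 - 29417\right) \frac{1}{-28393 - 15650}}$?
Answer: $\frac{558347792}{12719} \approx 43899.0$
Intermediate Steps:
$\frac{28950 + 47114}{\left(-46897 - 29417\right) \frac{1}{-28393 - 15650}} = \frac{76064}{\left(-76314\right) \frac{1}{-44043}} = \frac{76064}{\left(-76314\right) \left(- \frac{1}{44043}\right)} = \frac{76064}{\frac{25438}{14681}} = 76064 \cdot \frac{14681}{25438} = \frac{558347792}{12719}$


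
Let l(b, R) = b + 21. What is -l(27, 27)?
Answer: -48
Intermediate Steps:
l(b, R) = 21 + b
-l(27, 27) = -(21 + 27) = -1*48 = -48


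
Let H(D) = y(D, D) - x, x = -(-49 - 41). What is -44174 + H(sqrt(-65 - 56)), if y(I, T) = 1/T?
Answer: -44264 - I/11 ≈ -44264.0 - 0.090909*I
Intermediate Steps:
x = 90 (x = -1*(-90) = 90)
H(D) = -90 + 1/D (H(D) = 1/D - 1*90 = 1/D - 90 = -90 + 1/D)
-44174 + H(sqrt(-65 - 56)) = -44174 + (-90 + 1/(sqrt(-65 - 56))) = -44174 + (-90 + 1/(sqrt(-121))) = -44174 + (-90 + 1/(11*I)) = -44174 + (-90 - I/11) = -44264 - I/11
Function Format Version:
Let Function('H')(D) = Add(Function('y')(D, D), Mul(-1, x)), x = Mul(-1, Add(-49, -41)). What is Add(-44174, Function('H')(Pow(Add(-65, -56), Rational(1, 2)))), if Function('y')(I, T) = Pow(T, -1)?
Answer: Add(-44264, Mul(Rational(-1, 11), I)) ≈ Add(-44264., Mul(-0.090909, I))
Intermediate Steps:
x = 90 (x = Mul(-1, -90) = 90)
Function('H')(D) = Add(-90, Pow(D, -1)) (Function('H')(D) = Add(Pow(D, -1), Mul(-1, 90)) = Add(Pow(D, -1), -90) = Add(-90, Pow(D, -1)))
Add(-44174, Function('H')(Pow(Add(-65, -56), Rational(1, 2)))) = Add(-44174, Add(-90, Pow(Pow(Add(-65, -56), Rational(1, 2)), -1))) = Add(-44174, Add(-90, Pow(Pow(-121, Rational(1, 2)), -1))) = Add(-44174, Add(-90, Pow(Mul(11, I), -1))) = Add(-44174, Add(-90, Mul(Rational(-1, 11), I))) = Add(-44264, Mul(Rational(-1, 11), I))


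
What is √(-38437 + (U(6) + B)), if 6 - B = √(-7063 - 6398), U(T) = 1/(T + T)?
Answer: √(-1383513 - 36*I*√13461)/6 ≈ 0.29592 - 196.04*I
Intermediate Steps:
U(T) = 1/(2*T)
B = 6 - I*√13461 (B = 6 - √(-7063 - 6398) = 6 - √(-13461) = 6 - I*√13461 ≈ 6.0 - 116.02*I)
√(-38437 + (U(6) + B)) = √(-38437 + ((½)/6 + (6 - I*√13461))) = √(-38437 + ((½)*(⅙) + (6 - I*√13461))) = √(-38437 + (1/12 + (6 - I*√13461))) = √(-38437 + (73/12 - I*√13461)) = √(-461171/12 - I*√13461)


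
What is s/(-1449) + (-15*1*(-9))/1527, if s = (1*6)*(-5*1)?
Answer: 26825/245847 ≈ 0.10911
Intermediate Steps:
s = -30 (s = 6*(-5) = -30)
s/(-1449) + (-15*1*(-9))/1527 = -30/(-1449) + (-15*1*(-9))/1527 = -30*(-1/1449) - 15*(-9)*(1/1527) = 10/483 + 135*(1/1527) = 10/483 + 45/509 = 26825/245847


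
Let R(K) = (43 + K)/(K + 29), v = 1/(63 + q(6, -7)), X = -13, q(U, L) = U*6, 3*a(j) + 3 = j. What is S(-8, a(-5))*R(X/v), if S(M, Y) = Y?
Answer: -4976/1887 ≈ -2.6370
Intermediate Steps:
a(j) = -1 + j/3
q(U, L) = 6*U
v = 1/99 (v = 1/(63 + 6*6) = 1/(63 + 36) = 1/99 ≈ 0.010101)
R(K) = (43 + K)/(29 + K)
S(-8, a(-5))*R(X/v) = (-1 + (1/3)*(-5))*((43 - 13/1/99)/(29 - 13/1/99)) = (-1 - 5/3)*((43 - 13*99)/(29 - 13*99)) = -8*(43 - 1287)/(3*(29 - 1287)) = -8*(-1244)/(3*(-1258)) = -(-4)*(-1244)/1887 = -8/3*622/629 = -4976/1887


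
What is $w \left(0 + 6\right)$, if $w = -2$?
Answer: $-12$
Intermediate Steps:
$w \left(0 + 6\right) = - 2 \left(0 + 6\right) = \left(-2\right) 6 = -12$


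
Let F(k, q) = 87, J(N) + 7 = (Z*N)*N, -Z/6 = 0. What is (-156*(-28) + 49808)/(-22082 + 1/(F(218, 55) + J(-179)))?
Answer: -4334080/1766559 ≈ -2.4534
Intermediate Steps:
Z = 0 (Z = -6*0 = 0)
J(N) = -7 (J(N) = -7 + (0*N)*N = -7 + 0*N = -7 + 0 = -7)
(-156*(-28) + 49808)/(-22082 + 1/(F(218, 55) + J(-179))) = (-156*(-28) + 49808)/(-22082 + 1/(87 - 7)) = (4368 + 49808)/(-22082 + 1/80) = 54176/(-22082 + 1/80) = 54176/(-1766559/80) = 54176*(-80/1766559) = -4334080/1766559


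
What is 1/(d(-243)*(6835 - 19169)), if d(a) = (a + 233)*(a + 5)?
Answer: -1/29354920 ≈ -3.4066e-8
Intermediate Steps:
d(a) = (5 + a)*(233 + a) (d(a) = (233 + a)*(5 + a) = (5 + a)*(233 + a))
1/(d(-243)*(6835 - 19169)) = 1/((1165 + (-243)² + 238*(-243))*(6835 - 19169)) = 1/((1165 + 59049 - 57834)*(-12334)) = -1/12334/2380 = (1/2380)*(-1/12334) = -1/29354920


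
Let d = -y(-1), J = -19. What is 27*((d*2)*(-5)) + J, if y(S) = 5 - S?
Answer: 1601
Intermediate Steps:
d = -6 (d = -(5 - 1*(-1)) = -(5 + 1) = -1*6 = -6)
27*((d*2)*(-5)) + J = 27*(-6*2*(-5)) - 19 = 27*(-12*(-5)) - 19 = 27*60 - 19 = 1620 - 19 = 1601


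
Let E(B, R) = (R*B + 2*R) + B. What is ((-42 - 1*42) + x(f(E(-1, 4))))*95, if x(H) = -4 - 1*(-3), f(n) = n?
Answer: -8075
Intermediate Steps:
E(B, R) = B + 2*R + B*R (E(B, R) = (B*R + 2*R) + B = (2*R + B*R) + B = B + 2*R + B*R)
x(H) = -1 (x(H) = -4 + 3 = -1)
((-42 - 1*42) + x(f(E(-1, 4))))*95 = ((-42 - 1*42) - 1)*95 = ((-42 - 42) - 1)*95 = (-84 - 1)*95 = -85*95 = -8075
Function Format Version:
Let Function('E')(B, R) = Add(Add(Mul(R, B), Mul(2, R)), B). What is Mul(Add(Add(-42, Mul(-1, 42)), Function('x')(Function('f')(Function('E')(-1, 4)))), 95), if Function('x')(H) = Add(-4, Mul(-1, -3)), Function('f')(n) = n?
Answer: -8075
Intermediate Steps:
Function('E')(B, R) = Add(B, Mul(2, R), Mul(B, R)) (Function('E')(B, R) = Add(Add(Mul(B, R), Mul(2, R)), B) = Add(Add(Mul(2, R), Mul(B, R)), B) = Add(B, Mul(2, R), Mul(B, R)))
Function('x')(H) = -1 (Function('x')(H) = Add(-4, 3) = -1)
Mul(Add(Add(-42, Mul(-1, 42)), Function('x')(Function('f')(Function('E')(-1, 4)))), 95) = Mul(Add(Add(-42, Mul(-1, 42)), -1), 95) = Mul(Add(Add(-42, -42), -1), 95) = Mul(Add(-84, -1), 95) = Mul(-85, 95) = -8075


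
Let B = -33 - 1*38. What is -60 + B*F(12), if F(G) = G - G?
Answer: -60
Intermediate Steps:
F(G) = 0
B = -71 (B = -33 - 38 = -71)
-60 + B*F(12) = -60 - 71*0 = -60 + 0 = -60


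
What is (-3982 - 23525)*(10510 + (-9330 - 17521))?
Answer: 449491887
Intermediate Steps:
(-3982 - 23525)*(10510 + (-9330 - 17521)) = -27507*(10510 - 26851) = -27507*(-16341) = 449491887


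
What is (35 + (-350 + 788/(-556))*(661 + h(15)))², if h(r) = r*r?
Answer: 1872602466374929/19321 ≈ 9.6921e+10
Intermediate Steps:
h(r) = r²
(35 + (-350 + 788/(-556))*(661 + h(15)))² = (35 + (-350 + 788/(-556))*(661 + 15²))² = (35 + (-350 + 788*(-1/556))*(661 + 225))² = (35 + (-350 - 197/139)*886)² = (35 - 48847/139*886)² = (35 - 43278442/139)² = (-43273577/139)² = 1872602466374929/19321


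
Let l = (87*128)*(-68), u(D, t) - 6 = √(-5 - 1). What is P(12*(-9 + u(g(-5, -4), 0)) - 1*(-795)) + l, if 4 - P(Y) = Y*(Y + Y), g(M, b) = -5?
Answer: -1907678 - 36432*I*√6 ≈ -1.9077e+6 - 89240.0*I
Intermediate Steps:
u(D, t) = 6 + I*√6 (u(D, t) = 6 + √(-5 - 1) = 6 + √(-6) = 6 + I*√6)
P(Y) = 4 - 2*Y² (P(Y) = 4 - Y*(Y + Y) = 4 - Y*2*Y = 4 - 2*Y²)
l = -757248 (l = 11136*(-68) = -757248)
P(12*(-9 + u(g(-5, -4), 0)) - 1*(-795)) + l = (4 - 2*(12*(-9 + (6 + I*√6)) - 1*(-795))²) - 757248 = (4 - 2*(12*(-3 + I*√6) + 795)²) - 757248 = (4 - 2*((-36 + 12*I*√6) + 795)²) - 757248 = (4 - 2*(759 + 12*I*√6)²) - 757248 = -757244 - 2*(759 + 12*I*√6)²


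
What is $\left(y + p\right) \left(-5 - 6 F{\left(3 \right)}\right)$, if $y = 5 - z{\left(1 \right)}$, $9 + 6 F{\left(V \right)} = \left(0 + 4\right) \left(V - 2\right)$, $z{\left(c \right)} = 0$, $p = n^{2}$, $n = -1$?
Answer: $0$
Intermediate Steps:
$p = 1$ ($p = \left(-1\right)^{2} = 1$)
$F{\left(V \right)} = - \frac{17}{6} + \frac{2 V}{3}$ ($F{\left(V \right)} = - \frac{3}{2} + \frac{\left(0 + 4\right) \left(V - 2\right)}{6} = - \frac{3}{2} + \frac{4 \left(-2 + V\right)}{6} = - \frac{3}{2} + \frac{-8 + 4 V}{6} = - \frac{3}{2} + \left(- \frac{4}{3} + \frac{2 V}{3}\right) = - \frac{17}{6} + \frac{2 V}{3}$)
$y = 5$ ($y = 5 - 0 = 5 + 0 = 5$)
$\left(y + p\right) \left(-5 - 6 F{\left(3 \right)}\right) = \left(5 + 1\right) \left(-5 - 6 \left(- \frac{17}{6} + \frac{2}{3} \cdot 3\right)\right) = 6 \left(-5 - 6 \left(- \frac{17}{6} + 2\right)\right) = 6 \left(-5 - -5\right) = 6 \left(-5 + 5\right) = 6 \cdot 0 = 0$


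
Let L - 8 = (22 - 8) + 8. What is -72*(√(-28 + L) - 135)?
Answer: 9720 - 72*√2 ≈ 9618.2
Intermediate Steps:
L = 30 (L = 8 + ((22 - 8) + 8) = 8 + (14 + 8) = 8 + 22 = 30)
-72*(√(-28 + L) - 135) = -72*(√(-28 + 30) - 135) = -72*(√2 - 135) = -72*(-135 + √2) = 9720 - 72*√2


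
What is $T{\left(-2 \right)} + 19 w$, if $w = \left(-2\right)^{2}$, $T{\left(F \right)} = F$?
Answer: $74$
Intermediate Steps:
$w = 4$
$T{\left(-2 \right)} + 19 w = -2 + 19 \cdot 4 = -2 + 76 = 74$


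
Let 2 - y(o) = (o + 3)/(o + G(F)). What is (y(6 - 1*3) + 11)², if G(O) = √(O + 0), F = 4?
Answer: 3481/25 ≈ 139.24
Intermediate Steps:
G(O) = √O
y(o) = 2 - (3 + o)/(2 + o) (y(o) = 2 - (o + 3)/(o + √4) = 2 - (3 + o)/(o + 2) = 2 - (3 + o)/(2 + o))
(y(6 - 1*3) + 11)² = ((1 + (6 - 1*3))/(2 + (6 - 1*3)) + 11)² = ((1 + (6 - 3))/(2 + (6 - 3)) + 11)² = ((1 + 3)/(2 + 3) + 11)² = (4/5 + 11)² = ((⅕)*4 + 11)² = (⅘ + 11)² = (59/5)² = 3481/25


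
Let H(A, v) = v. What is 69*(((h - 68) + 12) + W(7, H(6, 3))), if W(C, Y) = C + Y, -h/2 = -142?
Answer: 16422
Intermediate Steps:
h = 284 (h = -2*(-142) = 284)
69*(((h - 68) + 12) + W(7, H(6, 3))) = 69*(((284 - 68) + 12) + (7 + 3)) = 69*((216 + 12) + 10) = 69*(228 + 10) = 69*238 = 16422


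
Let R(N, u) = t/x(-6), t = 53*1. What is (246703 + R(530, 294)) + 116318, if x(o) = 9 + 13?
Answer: 7986515/22 ≈ 3.6302e+5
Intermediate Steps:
x(o) = 22
t = 53
R(N, u) = 53/22
(246703 + R(530, 294)) + 116318 = (246703 + 53/22) + 116318 = 5427519/22 + 116318 = 7986515/22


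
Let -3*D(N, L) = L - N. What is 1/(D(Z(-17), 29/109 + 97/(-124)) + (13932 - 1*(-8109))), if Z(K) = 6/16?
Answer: 81096/1787461027 ≈ 4.5369e-5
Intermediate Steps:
Z(K) = 3/8 (Z(K) = 6*(1/16) = 3/8)
D(N, L) = -L/3 + N/3 (D(N, L) = -(L - N)/3 = -L/3 + N/3)
1/(D(Z(-17), 29/109 + 97/(-124)) + (13932 - 1*(-8109))) = 1/((-(29/109 + 97/(-124))/3 + (1/3)*(3/8)) + (13932 - 1*(-8109))) = 1/((-(29*(1/109) + 97*(-1/124))/3 + 1/8) + (13932 + 8109)) = 1/((-(29/109 - 97/124)/3 + 1/8) + 22041) = 1/((-1/3*(-6977/13516) + 1/8) + 22041) = 1/((6977/40548 + 1/8) + 22041) = 1/(24091/81096 + 22041) = 1/(1787461027/81096) = 81096/1787461027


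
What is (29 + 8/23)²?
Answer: 455625/529 ≈ 861.29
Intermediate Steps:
(29 + 8/23)² = (675/23)² = 455625/529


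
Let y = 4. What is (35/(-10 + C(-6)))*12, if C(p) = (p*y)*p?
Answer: 210/67 ≈ 3.1343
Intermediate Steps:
C(p) = 4*p² (C(p) = (p*4)*p = (4*p)*p = 4*p²)
(35/(-10 + C(-6)))*12 = (35/(-10 + 4*(-6)²))*12 = (35/(-10 + 4*36))*12 = (35/(-10 + 144))*12 = (35/134)*12 = 210/67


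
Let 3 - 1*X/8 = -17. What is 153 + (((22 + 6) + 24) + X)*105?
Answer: 22413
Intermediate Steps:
X = 160 (X = 24 - 8*(-17) = 24 + 136 = 160)
153 + (((22 + 6) + 24) + X)*105 = 153 + (((22 + 6) + 24) + 160)*105 = 153 + ((28 + 24) + 160)*105 = 153 + (52 + 160)*105 = 153 + 212*105 = 153 + 22260 = 22413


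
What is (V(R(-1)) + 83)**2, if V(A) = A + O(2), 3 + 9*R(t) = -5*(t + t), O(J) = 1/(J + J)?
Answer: 9150625/1296 ≈ 7060.7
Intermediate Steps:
O(J) = 1/(2*J)
R(t) = -1/3 - 10*t/9 (R(t) = -1/3 + (-5*(t + t))/9 = -1/3 + (-10*t)/9 = -1/3 - 10*t/9)
V(A) = 1/4 + A (V(A) = A + (1/2)/2 = A + (1/2)*(1/2) = A + 1/4 = 1/4 + A)
(V(R(-1)) + 83)**2 = ((1/4 + (-1/3 - 10/9*(-1))) + 83)**2 = ((1/4 + (-1/3 + 10/9)) + 83)**2 = ((1/4 + 7/9) + 83)**2 = (37/36 + 83)**2 = (3025/36)**2 = 9150625/1296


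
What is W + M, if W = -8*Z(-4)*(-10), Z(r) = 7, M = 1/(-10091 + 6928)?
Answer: 1771279/3163 ≈ 560.00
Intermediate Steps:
M = -1/3163 (M = 1/(-3163) = -1/3163 ≈ -0.00031616)
W = 560 (W = -8*7*(-10) = -56*(-10) = 560)
W + M = 560 - 1/3163 = 1771279/3163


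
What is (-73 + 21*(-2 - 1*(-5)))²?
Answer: 100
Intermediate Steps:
(-73 + 21*(-2 - 1*(-5)))² = (-73 + 21*(-2 + 5))² = (-73 + 21*3)² = (-73 + 63)² = (-10)² = 100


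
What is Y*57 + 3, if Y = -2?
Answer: -111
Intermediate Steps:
Y*57 + 3 = -2*57 + 3 = -114 + 3 = -111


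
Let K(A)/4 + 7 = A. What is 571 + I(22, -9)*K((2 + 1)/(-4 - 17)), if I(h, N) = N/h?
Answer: 44867/77 ≈ 582.69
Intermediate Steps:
K(A) = -28 + 4*A
571 + I(22, -9)*K((2 + 1)/(-4 - 17)) = 571 + (-9/22)*(-28 + 4*((2 + 1)/(-4 - 17))) = 571 + (-9*1/22)*(-28 + 4*(3/(-21))) = 571 - 9*(-28 + 4*(3*(-1/21)))/22 = 571 - 9*(-28 + 4*(-1/7))/22 = 571 - 9*(-28 - 4/7)/22 = 571 - 9/22*(-200/7) = 571 + 900/77 = 44867/77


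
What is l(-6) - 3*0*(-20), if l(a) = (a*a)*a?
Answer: -216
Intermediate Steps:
l(a) = a³ (l(a) = a²*a = a³)
l(-6) - 3*0*(-20) = (-6)³ - 3*0*(-20) = -216 + 0*(-20) = -216 + 0 = -216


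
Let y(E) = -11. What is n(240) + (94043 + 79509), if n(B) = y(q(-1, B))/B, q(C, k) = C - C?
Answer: 41652469/240 ≈ 1.7355e+5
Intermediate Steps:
q(C, k) = 0
n(B) = -11/B
n(240) + (94043 + 79509) = -11/240 + (94043 + 79509) = -11*1/240 + 173552 = -11/240 + 173552 = 41652469/240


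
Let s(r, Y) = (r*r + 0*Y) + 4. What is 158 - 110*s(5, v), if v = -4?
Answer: -3032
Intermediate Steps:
s(r, Y) = 4 + r² (s(r, Y) = (r² + 0) + 4 = r² + 4 = 4 + r²)
158 - 110*s(5, v) = 158 - 110*(4 + 5²) = 158 - 110*(4 + 25) = 158 - 110*29 = 158 - 3190 = -3032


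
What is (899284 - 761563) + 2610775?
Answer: 2748496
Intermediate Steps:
(899284 - 761563) + 2610775 = 137721 + 2610775 = 2748496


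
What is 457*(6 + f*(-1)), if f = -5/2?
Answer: 7769/2 ≈ 3884.5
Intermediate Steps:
f = -5/2 (f = -5*½ = -5/2 ≈ -2.5000)
457*(6 + f*(-1)) = 457*(6 - 5/2*(-1)) = 457*(6 + 5/2) = 457*(17/2) = 7769/2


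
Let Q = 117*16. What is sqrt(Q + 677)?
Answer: sqrt(2549) ≈ 50.488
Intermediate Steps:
Q = 1872
sqrt(Q + 677) = sqrt(1872 + 677) = sqrt(2549)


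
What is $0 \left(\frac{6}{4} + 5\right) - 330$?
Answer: $-330$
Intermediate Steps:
$0 \left(\frac{6}{4} + 5\right) - 330 = 0 \left(6 \cdot \frac{1}{4} + 5\right) - 330 = 0 \left(\frac{3}{2} + 5\right) - 330 = 0 \cdot \frac{13}{2} - 330 = 0 - 330 = -330$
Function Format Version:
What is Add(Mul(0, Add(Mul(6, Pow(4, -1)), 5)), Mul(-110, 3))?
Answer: -330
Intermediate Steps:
Add(Mul(0, Add(Mul(6, Pow(4, -1)), 5)), Mul(-110, 3)) = Add(Mul(0, Add(Mul(6, Rational(1, 4)), 5)), -330) = Add(Mul(0, Add(Rational(3, 2), 5)), -330) = Add(Mul(0, Rational(13, 2)), -330) = Add(0, -330) = -330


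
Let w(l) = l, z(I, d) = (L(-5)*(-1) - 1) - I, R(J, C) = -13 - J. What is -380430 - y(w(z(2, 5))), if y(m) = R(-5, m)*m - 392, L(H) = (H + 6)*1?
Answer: -380070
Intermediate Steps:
L(H) = 6 + H (L(H) = (6 + H)*1 = 6 + H)
z(I, d) = -2 - I (z(I, d) = ((6 - 5)*(-1) - 1) - I = (1*(-1) - 1) - I = (-1 - 1) - I = -2 - I)
y(m) = -392 - 8*m (y(m) = (-13 - 1*(-5))*m - 392 = (-13 + 5)*m - 392 = -8*m - 392 = -392 - 8*m)
-380430 - y(w(z(2, 5))) = -380430 - (-392 - 8*(-2 - 1*2)) = -380430 - (-392 - 8*(-2 - 2)) = -380430 - (-392 - 8*(-4)) = -380430 - (-392 + 32) = -380430 - 1*(-360) = -380430 + 360 = -380070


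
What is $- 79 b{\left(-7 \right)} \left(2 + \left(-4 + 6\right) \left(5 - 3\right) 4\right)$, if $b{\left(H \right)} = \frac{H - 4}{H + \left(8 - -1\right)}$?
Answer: $7821$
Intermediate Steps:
$b{\left(H \right)} = \frac{-4 + H}{9 + H}$ ($b{\left(H \right)} = \frac{-4 + H}{H + \left(8 + 1\right)} = \frac{-4 + H}{H + 9} = \frac{-4 + H}{9 + H}$)
$- 79 b{\left(-7 \right)} \left(2 + \left(-4 + 6\right) \left(5 - 3\right) 4\right) = - 79 \frac{-4 - 7}{9 - 7} \left(2 + \left(-4 + 6\right) \left(5 - 3\right) 4\right) = - 79 \cdot \frac{1}{2} \left(-11\right) \left(2 + 2 \cdot 2 \cdot 4\right) = - 79 \cdot \frac{1}{2} \left(-11\right) \left(2 + 4 \cdot 4\right) = \left(-79\right) \left(- \frac{11}{2}\right) \left(2 + 16\right) = \frac{869}{2} \cdot 18 = 7821$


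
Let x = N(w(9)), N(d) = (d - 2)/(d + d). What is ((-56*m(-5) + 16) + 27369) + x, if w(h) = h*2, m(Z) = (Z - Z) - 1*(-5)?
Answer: 243949/9 ≈ 27105.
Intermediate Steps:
m(Z) = 5 (m(Z) = 0 + 5 = 5)
w(h) = 2*h
N(d) = (-2 + d)/(2*d) (N(d) = (-2 + d)/((2*d)) = (-2 + d)*(1/(2*d)) = (-2 + d)/(2*d))
x = 4/9 (x = (-2 + 2*9)/(2*((2*9))) = (½)*(-2 + 18)/18 = (½)*(1/18)*16 = 4/9 ≈ 0.44444)
((-56*m(-5) + 16) + 27369) + x = ((-56*5 + 16) + 27369) + 4/9 = ((-280 + 16) + 27369) + 4/9 = (-264 + 27369) + 4/9 = 27105 + 4/9 = 243949/9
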